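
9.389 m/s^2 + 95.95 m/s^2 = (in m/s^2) 105.3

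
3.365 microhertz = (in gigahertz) 3.365e-15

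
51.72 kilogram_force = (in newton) 507.2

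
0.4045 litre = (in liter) 0.4045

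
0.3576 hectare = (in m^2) 3576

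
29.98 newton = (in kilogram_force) 3.057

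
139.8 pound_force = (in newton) 621.9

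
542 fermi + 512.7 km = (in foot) 1.682e+06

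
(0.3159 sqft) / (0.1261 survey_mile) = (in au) 9.667e-16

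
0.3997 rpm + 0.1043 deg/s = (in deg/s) 2.502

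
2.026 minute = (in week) 0.000201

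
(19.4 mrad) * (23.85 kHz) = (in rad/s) 462.7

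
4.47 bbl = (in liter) 710.7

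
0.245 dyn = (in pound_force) 5.508e-07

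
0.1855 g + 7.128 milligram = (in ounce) 0.006795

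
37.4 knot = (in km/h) 69.26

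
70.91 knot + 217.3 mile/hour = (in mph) 298.9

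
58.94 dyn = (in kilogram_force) 6.01e-05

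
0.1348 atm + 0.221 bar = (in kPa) 35.76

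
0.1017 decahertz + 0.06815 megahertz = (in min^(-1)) 4.089e+06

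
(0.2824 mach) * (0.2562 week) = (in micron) 1.49e+13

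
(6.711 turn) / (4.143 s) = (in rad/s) 10.18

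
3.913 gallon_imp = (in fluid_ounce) 601.5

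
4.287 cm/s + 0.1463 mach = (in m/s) 49.86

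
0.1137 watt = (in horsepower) 0.0001525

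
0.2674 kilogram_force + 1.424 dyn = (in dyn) 2.622e+05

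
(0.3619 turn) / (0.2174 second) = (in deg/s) 599.3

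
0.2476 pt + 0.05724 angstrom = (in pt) 0.2476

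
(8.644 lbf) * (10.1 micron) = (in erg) 3883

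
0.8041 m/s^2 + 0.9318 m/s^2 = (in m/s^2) 1.736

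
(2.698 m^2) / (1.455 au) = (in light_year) 1.31e-27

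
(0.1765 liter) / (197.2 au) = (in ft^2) 6.44e-17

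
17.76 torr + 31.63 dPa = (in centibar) 2.371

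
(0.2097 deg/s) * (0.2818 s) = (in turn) 0.0001641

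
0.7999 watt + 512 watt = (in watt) 512.8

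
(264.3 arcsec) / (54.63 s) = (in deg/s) 0.001344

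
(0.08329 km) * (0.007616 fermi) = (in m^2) 6.343e-16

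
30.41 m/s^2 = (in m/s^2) 30.41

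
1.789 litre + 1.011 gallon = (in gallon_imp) 1.235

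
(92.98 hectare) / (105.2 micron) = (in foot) 2.9e+10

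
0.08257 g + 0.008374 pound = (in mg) 3881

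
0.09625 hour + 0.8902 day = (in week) 0.1277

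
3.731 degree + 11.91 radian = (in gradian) 762.4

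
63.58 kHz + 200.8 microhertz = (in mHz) 6.358e+07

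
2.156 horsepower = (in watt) 1608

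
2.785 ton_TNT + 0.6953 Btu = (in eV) 7.273e+28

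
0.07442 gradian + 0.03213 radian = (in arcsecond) 6868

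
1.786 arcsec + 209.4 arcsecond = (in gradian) 0.06518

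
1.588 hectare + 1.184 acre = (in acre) 5.108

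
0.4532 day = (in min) 652.6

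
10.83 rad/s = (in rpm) 103.4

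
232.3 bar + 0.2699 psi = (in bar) 232.3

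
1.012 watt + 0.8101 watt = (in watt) 1.822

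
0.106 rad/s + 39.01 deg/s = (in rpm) 7.514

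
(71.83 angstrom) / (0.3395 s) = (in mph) 4.733e-08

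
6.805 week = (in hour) 1143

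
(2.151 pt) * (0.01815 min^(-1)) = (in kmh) 8.264e-07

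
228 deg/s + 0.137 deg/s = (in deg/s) 228.1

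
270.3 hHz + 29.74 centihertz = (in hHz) 270.3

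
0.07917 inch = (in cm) 0.2011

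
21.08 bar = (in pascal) 2.108e+06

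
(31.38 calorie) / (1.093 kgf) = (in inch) 482.2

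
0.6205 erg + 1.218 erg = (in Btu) 1.743e-10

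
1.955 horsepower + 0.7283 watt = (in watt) 1459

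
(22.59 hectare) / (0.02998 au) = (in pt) 0.1428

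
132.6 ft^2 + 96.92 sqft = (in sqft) 229.5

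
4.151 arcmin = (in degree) 0.06918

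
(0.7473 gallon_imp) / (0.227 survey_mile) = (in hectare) 9.299e-10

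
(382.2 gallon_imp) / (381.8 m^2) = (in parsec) 1.475e-19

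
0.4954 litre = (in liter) 0.4954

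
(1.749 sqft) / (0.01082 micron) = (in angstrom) 1.502e+17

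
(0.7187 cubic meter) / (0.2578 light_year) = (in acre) 7.282e-20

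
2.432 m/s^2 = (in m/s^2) 2.432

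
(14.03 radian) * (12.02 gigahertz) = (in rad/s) 1.686e+11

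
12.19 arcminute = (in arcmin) 12.19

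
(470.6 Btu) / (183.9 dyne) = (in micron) 2.7e+14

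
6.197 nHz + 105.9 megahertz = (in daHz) 1.059e+07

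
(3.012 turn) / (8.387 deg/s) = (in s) 129.3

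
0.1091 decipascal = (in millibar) 0.0001091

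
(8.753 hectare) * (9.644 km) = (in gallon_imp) 1.857e+11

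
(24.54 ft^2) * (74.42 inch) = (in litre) 4310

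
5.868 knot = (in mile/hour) 6.753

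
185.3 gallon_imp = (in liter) 842.4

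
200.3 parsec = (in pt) 1.752e+22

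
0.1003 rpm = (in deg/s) 0.6018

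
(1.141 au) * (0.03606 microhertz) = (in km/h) 2.216e+04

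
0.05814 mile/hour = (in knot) 0.05052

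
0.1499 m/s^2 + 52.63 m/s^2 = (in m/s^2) 52.78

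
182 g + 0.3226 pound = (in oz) 11.58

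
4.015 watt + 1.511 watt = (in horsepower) 0.00741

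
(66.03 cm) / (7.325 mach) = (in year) 8.395e-12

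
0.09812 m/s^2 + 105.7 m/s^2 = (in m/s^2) 105.8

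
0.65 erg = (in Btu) 6.161e-11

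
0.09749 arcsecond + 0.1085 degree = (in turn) 0.0003015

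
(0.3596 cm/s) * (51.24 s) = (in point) 522.3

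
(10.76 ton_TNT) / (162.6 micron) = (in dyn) 2.769e+19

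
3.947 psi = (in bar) 0.2721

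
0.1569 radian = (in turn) 0.02497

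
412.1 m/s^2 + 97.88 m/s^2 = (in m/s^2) 510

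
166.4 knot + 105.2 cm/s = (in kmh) 312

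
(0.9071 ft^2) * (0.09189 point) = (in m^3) 2.732e-06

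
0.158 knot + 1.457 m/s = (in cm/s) 153.8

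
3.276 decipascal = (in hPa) 0.003276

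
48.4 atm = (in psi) 711.3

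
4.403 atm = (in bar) 4.461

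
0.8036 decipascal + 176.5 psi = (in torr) 9128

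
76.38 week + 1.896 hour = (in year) 1.465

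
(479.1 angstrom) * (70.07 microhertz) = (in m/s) 3.357e-12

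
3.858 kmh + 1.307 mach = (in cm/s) 4.461e+04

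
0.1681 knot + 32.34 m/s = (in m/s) 32.43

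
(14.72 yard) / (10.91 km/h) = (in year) 1.408e-07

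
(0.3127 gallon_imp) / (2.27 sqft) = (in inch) 0.2654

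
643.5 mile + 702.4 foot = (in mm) 1.036e+09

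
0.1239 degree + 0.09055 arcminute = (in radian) 0.002189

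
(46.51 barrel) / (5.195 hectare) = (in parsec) 4.613e-21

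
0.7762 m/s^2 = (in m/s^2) 0.7762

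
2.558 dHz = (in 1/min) 15.35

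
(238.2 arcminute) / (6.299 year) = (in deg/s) 1.999e-08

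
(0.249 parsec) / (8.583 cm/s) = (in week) 1.48e+11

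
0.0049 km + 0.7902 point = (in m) 4.9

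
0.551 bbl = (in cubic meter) 0.0876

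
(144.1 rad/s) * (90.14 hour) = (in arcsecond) 9.645e+12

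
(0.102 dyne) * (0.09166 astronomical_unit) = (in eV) 8.73e+22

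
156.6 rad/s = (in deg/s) 8973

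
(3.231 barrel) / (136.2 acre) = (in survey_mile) 5.791e-10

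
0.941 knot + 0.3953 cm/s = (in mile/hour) 1.092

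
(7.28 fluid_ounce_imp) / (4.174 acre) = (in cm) 1.225e-06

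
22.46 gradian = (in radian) 0.3528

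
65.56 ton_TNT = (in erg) 2.743e+18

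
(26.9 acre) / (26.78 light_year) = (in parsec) 1.392e-29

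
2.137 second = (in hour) 0.0005936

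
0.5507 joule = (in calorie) 0.1316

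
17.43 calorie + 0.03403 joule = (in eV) 4.554e+20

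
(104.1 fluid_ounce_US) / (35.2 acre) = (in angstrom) 216.1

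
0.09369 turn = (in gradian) 37.48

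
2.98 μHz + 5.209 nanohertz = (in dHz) 2.985e-05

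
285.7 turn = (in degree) 1.029e+05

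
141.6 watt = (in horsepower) 0.1899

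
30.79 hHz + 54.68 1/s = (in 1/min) 1.88e+05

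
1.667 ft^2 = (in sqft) 1.667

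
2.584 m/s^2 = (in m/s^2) 2.584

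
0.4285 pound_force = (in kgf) 0.1944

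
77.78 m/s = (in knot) 151.2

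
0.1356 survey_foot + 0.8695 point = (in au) 2.783e-13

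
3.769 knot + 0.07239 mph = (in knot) 3.832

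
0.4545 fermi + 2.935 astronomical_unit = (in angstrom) 4.391e+21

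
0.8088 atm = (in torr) 614.7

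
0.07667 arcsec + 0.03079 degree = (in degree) 0.03081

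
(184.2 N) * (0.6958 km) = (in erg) 1.282e+12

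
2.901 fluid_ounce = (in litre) 0.08579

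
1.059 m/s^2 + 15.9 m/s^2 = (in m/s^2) 16.96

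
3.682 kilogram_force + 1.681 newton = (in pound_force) 8.495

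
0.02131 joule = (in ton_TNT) 5.093e-12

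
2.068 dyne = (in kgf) 2.109e-06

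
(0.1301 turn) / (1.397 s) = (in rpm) 5.588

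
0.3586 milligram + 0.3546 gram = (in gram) 0.355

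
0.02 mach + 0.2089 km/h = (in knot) 13.35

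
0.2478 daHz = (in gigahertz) 2.478e-09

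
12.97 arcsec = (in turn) 1.001e-05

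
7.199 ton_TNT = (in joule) 3.012e+10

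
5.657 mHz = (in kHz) 5.657e-06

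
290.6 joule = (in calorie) 69.46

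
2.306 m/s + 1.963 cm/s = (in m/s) 2.326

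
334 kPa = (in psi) 48.44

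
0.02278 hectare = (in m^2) 227.8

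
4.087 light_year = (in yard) 4.229e+16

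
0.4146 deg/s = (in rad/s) 0.007236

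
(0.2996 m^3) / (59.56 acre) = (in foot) 4.078e-06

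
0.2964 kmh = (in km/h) 0.2964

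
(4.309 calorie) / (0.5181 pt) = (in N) 9.864e+04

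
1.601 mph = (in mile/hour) 1.601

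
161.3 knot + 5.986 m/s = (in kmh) 320.3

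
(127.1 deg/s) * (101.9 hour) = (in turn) 1.295e+05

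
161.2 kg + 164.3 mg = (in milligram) 1.612e+08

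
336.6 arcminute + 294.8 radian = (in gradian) 1.877e+04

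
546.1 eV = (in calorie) 2.091e-17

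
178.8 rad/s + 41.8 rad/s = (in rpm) 2107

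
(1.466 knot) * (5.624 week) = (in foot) 8.416e+06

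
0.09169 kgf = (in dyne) 8.992e+04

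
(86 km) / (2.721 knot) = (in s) 6.144e+04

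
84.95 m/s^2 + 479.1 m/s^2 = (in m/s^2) 564.1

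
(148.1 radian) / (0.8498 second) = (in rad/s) 174.3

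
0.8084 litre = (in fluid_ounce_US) 27.34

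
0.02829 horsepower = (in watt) 21.1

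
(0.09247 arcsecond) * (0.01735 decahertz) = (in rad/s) 7.778e-08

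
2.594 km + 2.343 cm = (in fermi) 2.594e+18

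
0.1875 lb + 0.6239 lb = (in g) 368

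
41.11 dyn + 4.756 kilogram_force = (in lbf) 10.49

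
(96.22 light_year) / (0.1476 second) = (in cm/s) 6.167e+20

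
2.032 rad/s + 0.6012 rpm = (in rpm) 20.01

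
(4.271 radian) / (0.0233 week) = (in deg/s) 0.01737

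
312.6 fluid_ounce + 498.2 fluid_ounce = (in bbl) 0.1508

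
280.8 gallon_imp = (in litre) 1277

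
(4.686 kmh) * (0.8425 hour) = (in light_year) 4.173e-13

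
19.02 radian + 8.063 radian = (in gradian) 1724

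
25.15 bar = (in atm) 24.82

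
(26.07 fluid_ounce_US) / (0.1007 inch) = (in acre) 7.448e-05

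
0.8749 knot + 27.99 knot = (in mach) 0.04361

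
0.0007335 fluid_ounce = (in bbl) 1.364e-07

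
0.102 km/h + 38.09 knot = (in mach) 0.05763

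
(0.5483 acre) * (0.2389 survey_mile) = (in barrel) 5.366e+06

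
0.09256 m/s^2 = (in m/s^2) 0.09256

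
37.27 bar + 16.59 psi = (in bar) 38.41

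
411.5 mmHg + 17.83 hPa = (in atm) 0.559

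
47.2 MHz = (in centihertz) 4.72e+09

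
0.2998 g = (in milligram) 299.8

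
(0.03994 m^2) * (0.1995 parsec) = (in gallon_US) 6.495e+16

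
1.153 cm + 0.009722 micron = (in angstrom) 1.153e+08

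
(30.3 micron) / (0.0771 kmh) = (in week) 2.339e-09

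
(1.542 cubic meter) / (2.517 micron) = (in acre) 151.4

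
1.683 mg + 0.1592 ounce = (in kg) 0.004515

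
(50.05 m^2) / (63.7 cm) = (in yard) 85.93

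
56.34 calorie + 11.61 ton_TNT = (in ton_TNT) 11.61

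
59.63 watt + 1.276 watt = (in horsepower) 0.08168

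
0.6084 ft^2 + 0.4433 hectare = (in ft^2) 4.772e+04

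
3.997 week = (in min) 4.029e+04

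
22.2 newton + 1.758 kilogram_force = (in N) 39.44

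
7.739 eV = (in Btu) 1.175e-21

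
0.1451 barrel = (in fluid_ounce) 780.1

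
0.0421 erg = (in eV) 2.628e+10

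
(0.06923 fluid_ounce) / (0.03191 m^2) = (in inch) 0.002526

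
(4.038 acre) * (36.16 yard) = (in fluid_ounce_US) 1.827e+10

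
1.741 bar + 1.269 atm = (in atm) 2.987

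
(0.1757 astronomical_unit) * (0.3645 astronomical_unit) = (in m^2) 1.433e+21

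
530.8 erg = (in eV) 3.313e+14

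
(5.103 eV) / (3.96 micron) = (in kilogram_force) 2.105e-14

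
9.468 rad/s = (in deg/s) 542.5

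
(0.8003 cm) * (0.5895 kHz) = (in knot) 9.171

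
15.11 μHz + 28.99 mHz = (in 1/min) 1.74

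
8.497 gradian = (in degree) 7.647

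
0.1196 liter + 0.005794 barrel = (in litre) 1.041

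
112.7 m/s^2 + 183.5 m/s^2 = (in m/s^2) 296.2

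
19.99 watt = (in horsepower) 0.02681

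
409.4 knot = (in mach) 0.6185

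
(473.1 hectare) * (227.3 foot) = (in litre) 3.278e+11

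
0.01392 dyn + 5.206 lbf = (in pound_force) 5.206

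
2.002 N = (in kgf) 0.2041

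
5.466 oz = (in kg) 0.155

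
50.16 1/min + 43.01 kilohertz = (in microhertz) 4.301e+10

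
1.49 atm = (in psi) 21.9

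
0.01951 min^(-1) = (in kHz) 3.252e-07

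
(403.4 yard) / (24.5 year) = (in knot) 9.28e-07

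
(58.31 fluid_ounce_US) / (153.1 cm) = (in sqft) 0.01212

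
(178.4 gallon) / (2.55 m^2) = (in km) 0.0002648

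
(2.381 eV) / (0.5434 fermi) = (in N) 0.000702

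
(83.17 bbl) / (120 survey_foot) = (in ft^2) 3.891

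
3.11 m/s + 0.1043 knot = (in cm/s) 316.4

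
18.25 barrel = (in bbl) 18.25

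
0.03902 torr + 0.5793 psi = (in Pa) 3999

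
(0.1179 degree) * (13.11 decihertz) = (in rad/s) 0.002698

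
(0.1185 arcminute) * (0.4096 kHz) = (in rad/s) 0.01412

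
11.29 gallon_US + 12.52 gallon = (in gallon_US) 23.81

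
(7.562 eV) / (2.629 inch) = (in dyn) 1.814e-12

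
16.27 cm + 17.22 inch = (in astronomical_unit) 4.011e-12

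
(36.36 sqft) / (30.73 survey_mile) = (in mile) 4.244e-08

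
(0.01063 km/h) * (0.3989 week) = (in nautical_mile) 0.3846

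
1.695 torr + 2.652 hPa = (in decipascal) 4912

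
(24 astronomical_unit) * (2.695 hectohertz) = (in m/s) 9.676e+14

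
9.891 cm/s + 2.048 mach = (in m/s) 697.4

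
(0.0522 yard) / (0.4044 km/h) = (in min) 0.007082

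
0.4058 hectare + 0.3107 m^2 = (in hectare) 0.4058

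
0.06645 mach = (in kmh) 81.45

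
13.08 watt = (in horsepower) 0.01754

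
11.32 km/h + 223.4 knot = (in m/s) 118.1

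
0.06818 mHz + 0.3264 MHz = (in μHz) 3.264e+11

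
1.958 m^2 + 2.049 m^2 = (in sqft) 43.13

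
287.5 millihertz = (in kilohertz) 0.0002875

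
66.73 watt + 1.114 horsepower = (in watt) 897.4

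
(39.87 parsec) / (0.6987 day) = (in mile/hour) 4.559e+13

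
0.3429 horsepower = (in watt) 255.7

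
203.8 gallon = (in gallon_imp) 169.7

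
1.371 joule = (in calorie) 0.3277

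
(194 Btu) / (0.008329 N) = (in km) 2.457e+04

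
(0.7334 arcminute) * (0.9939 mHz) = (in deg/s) 1.215e-05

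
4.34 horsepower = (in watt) 3236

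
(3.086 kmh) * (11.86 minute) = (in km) 0.61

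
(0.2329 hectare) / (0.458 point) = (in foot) 4.729e+07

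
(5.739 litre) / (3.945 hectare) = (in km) 1.455e-10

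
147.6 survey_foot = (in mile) 0.02795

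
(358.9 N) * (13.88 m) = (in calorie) 1191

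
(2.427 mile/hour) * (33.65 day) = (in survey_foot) 1.035e+07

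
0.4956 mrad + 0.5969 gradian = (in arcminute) 33.94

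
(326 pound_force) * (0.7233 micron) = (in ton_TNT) 2.507e-13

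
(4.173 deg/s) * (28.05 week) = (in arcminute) 4.248e+09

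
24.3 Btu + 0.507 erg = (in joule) 2.564e+04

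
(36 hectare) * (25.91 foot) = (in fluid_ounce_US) 9.614e+10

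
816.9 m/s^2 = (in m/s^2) 816.9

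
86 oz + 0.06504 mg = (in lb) 5.375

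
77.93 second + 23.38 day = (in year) 0.06406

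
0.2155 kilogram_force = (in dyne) 2.113e+05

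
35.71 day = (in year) 0.09784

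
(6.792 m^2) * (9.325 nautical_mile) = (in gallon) 3.099e+07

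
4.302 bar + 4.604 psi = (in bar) 4.619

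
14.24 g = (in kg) 0.01424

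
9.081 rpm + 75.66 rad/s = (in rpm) 731.6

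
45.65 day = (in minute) 6.574e+04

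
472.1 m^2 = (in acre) 0.1167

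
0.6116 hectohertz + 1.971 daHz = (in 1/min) 4852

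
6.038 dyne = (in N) 6.038e-05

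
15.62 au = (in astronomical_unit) 15.62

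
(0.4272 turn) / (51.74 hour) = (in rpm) 0.0001376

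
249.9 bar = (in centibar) 2.499e+04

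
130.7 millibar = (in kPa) 13.07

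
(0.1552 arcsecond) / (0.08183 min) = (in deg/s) 8.781e-06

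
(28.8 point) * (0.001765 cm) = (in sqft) 1.93e-06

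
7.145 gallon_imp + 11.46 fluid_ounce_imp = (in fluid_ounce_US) 1109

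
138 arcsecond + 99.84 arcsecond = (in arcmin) 3.964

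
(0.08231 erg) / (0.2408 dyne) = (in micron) 3418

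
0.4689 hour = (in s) 1688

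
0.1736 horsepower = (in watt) 129.5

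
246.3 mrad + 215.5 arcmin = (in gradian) 19.67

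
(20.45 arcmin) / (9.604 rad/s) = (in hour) 1.721e-07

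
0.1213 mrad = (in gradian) 0.007722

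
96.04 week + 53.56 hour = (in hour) 1.619e+04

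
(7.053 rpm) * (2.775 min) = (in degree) 7046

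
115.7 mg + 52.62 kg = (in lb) 116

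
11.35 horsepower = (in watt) 8464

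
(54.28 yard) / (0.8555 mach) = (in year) 5.403e-09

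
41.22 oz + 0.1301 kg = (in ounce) 45.81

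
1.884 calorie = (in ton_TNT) 1.884e-09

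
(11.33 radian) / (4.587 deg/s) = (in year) 4.488e-06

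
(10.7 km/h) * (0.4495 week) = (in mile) 502.1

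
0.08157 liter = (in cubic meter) 8.157e-05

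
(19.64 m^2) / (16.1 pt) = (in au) 2.311e-08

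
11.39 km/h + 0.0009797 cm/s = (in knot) 6.15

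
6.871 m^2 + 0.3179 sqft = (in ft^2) 74.28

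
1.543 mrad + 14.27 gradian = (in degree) 12.93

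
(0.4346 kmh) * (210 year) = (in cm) 7.995e+10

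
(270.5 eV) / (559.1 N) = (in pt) 2.197e-16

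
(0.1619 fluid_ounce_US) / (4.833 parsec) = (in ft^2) 3.456e-22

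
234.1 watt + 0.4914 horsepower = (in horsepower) 0.8053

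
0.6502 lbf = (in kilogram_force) 0.2949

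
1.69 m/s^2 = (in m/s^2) 1.69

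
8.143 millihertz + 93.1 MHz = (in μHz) 9.31e+13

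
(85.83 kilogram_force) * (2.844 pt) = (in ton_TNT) 2.018e-10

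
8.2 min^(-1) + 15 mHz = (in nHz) 1.517e+08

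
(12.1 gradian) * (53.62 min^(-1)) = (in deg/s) 9.732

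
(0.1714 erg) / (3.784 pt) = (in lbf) 2.887e-06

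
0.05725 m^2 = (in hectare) 5.725e-06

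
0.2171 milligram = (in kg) 2.171e-07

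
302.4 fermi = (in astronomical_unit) 2.021e-24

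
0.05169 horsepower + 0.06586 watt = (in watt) 38.61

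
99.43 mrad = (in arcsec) 2.051e+04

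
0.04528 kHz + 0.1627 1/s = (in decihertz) 454.4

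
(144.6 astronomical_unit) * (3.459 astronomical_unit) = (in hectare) 1.119e+21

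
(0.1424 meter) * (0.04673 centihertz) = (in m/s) 6.654e-05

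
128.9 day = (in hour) 3094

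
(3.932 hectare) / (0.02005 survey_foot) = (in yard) 7.036e+06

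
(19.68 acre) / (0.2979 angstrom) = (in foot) 8.771e+15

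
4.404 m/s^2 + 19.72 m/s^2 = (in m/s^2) 24.12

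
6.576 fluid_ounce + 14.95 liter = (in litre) 15.14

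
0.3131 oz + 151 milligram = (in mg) 9027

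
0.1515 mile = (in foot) 799.9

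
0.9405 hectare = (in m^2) 9405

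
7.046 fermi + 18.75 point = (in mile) 4.11e-06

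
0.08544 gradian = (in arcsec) 276.8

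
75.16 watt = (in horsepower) 0.1008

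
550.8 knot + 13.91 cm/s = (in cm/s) 2.835e+04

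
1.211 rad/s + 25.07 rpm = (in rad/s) 3.836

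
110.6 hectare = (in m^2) 1.106e+06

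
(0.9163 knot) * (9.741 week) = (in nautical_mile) 1500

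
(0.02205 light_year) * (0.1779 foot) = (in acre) 2.795e+09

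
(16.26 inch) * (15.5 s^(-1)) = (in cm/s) 640.2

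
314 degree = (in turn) 0.8722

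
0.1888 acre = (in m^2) 764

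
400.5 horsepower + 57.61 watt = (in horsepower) 400.6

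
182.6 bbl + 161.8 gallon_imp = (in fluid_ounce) 1.007e+06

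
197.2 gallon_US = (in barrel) 4.695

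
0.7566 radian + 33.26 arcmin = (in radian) 0.7663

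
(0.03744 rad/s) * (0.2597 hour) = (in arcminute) 1.203e+05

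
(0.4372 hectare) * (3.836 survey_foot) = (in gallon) 1.35e+06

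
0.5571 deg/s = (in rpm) 0.09285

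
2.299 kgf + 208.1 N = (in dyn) 2.306e+07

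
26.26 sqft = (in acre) 0.0006028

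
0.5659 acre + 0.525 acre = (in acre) 1.091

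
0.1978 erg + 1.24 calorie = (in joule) 5.188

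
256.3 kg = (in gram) 2.563e+05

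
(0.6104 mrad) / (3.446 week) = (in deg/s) 1.678e-08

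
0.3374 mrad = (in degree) 0.01933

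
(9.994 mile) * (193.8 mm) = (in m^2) 3117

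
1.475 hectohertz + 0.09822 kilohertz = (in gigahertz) 2.457e-07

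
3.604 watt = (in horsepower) 0.004833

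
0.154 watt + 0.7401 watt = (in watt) 0.8941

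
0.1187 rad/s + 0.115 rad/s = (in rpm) 2.232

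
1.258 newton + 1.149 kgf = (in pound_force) 2.816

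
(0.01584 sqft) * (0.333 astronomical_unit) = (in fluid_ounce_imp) 2.58e+12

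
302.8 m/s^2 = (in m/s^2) 302.8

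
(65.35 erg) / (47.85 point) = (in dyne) 38.71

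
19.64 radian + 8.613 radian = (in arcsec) 5.828e+06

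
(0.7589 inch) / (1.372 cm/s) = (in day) 1.626e-05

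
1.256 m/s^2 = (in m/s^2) 1.256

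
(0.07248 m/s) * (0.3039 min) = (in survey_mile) 0.0008212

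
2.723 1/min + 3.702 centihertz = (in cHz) 8.24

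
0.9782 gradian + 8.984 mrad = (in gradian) 1.55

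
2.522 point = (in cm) 0.08897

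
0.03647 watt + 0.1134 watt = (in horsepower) 0.000201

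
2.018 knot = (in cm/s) 103.8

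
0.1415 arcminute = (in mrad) 0.04116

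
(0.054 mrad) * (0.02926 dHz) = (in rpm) 1.509e-06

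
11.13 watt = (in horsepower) 0.01493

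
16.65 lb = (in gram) 7552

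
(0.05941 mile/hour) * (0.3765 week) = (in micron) 6.048e+09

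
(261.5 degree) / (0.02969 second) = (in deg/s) 8808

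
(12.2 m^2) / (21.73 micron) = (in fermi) 5.614e+20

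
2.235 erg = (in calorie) 5.342e-08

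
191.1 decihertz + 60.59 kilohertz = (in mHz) 6.061e+07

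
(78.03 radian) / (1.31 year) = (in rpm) 1.804e-05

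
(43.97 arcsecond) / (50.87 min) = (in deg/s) 4.002e-06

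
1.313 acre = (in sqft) 5.719e+04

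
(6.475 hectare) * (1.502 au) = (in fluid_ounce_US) 4.92e+20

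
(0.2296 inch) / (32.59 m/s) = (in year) 5.674e-12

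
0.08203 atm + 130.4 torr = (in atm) 0.2536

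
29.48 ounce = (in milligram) 8.357e+05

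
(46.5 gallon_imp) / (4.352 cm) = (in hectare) 0.0004857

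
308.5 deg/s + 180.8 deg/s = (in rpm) 81.55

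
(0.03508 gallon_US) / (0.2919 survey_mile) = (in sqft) 3.043e-06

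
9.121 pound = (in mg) 4.137e+06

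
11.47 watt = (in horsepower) 0.01538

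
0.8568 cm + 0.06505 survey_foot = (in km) 2.84e-05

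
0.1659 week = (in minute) 1672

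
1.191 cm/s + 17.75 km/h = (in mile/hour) 11.06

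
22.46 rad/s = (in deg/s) 1287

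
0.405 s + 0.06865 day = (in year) 0.0001881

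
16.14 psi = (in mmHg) 834.7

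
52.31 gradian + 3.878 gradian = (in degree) 50.57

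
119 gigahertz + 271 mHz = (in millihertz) 1.19e+14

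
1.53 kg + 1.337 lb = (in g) 2136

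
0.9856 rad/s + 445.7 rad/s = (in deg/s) 2.559e+04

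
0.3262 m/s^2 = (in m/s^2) 0.3262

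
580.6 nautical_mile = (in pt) 3.048e+09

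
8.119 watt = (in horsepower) 0.01089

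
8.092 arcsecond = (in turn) 6.244e-06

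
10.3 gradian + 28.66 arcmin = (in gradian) 10.83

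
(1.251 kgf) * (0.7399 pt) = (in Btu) 3.035e-06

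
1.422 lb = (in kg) 0.645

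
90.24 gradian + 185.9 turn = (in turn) 186.1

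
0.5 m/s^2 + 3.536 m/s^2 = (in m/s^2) 4.036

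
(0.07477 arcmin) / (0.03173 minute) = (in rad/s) 1.142e-05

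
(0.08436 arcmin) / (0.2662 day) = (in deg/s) 6.113e-08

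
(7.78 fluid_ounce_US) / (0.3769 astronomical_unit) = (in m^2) 4.081e-15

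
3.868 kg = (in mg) 3.868e+06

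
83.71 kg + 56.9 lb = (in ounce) 3863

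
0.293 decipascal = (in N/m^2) 0.0293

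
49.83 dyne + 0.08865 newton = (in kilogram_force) 0.009091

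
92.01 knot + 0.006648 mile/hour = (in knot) 92.02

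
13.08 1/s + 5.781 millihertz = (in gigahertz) 1.309e-08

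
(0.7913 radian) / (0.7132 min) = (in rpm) 0.1766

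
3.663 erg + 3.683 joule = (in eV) 2.299e+19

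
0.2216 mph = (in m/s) 0.09906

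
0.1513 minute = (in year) 2.879e-07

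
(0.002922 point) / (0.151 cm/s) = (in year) 2.165e-11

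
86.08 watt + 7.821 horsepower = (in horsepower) 7.936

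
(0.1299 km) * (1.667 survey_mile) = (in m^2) 3.485e+05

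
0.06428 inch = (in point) 4.628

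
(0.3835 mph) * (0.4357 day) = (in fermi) 6.454e+18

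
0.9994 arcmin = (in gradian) 0.01851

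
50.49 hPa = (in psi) 0.7323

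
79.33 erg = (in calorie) 1.896e-06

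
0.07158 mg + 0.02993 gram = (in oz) 0.001058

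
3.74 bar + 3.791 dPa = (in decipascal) 3.74e+06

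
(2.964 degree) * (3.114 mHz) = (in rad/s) 0.0001611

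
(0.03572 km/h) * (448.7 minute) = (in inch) 1.052e+04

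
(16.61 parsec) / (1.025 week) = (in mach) 2.428e+09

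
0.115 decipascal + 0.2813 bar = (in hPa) 281.3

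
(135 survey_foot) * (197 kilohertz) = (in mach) 2.381e+04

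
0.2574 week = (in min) 2595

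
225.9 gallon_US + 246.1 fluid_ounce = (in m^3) 0.8624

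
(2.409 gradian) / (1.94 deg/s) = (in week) 1.848e-06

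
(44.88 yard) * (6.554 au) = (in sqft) 4.331e+14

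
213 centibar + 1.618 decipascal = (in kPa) 213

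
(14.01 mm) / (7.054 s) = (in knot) 0.003861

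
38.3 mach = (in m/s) 1.304e+04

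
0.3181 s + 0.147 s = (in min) 0.007752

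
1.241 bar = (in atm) 1.225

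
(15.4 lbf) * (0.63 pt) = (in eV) 9.503e+16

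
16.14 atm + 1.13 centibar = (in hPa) 1.637e+04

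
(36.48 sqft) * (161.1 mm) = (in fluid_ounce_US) 1.846e+04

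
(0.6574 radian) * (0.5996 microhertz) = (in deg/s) 2.258e-05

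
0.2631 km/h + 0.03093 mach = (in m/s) 10.6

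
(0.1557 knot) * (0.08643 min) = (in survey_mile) 0.0002581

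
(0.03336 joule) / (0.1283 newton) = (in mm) 260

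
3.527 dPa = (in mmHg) 0.002645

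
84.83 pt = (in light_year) 3.163e-18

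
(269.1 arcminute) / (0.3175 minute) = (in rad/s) 0.004109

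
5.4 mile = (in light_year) 9.186e-13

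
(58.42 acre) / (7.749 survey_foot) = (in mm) 1.001e+08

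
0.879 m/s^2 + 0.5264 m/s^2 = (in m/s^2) 1.405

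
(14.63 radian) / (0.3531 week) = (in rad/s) 6.851e-05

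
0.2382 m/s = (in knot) 0.463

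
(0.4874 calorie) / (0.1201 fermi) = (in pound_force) 3.817e+15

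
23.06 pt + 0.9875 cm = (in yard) 0.0197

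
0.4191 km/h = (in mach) 0.0003419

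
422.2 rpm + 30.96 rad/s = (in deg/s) 4307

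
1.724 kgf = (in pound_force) 3.801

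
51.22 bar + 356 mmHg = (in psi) 749.8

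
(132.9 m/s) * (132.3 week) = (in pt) 3.014e+13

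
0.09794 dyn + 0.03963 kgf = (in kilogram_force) 0.03963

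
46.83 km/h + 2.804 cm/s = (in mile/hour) 29.16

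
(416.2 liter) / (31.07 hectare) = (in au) 8.954e-18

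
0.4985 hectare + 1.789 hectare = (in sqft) 2.462e+05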